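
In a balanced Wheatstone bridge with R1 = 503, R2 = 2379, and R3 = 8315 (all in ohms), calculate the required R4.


At balance: R1*R4 = R2*R3, so R4 = R2*R3/R1.
R4 = 2379 * 8315 / 503
R4 = 19781385 / 503
R4 = 39326.81 ohm

39326.81 ohm


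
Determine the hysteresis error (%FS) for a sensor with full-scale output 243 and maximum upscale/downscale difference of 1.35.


Hysteresis = (max difference / full scale) * 100%.
H = (1.35 / 243) * 100
H = 0.556 %FS

0.556 %FS


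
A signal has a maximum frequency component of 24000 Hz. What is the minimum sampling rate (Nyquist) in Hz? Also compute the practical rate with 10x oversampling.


By Nyquist theorem, fs_min = 2 * fmax.
fs_min = 2 * 24000 = 48000 Hz
Practical rate = 10 * fs_min = 10 * 48000 = 480000 Hz

fs_min = 48000 Hz, fs_practical = 480000 Hz


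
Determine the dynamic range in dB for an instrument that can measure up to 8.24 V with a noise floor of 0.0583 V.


Dynamic range = 20 * log10(Vmax / Vnoise).
DR = 20 * log10(8.24 / 0.0583)
DR = 20 * log10(141.34)
DR = 43.01 dB

43.01 dB


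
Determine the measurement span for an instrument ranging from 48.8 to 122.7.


Span = upper range - lower range.
Span = 122.7 - (48.8)
Span = 73.9

73.9


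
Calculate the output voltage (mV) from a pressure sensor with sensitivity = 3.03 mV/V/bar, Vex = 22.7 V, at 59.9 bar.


Output = sensitivity * Vex * P.
Vout = 3.03 * 22.7 * 59.9
Vout = 68.781 * 59.9
Vout = 4119.98 mV

4119.98 mV


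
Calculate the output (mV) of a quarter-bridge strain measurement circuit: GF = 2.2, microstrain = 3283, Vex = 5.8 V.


Quarter bridge output: Vout = (GF * epsilon * Vex) / 4.
Vout = (2.2 * 3283e-6 * 5.8) / 4
Vout = 0.04189108 / 4 V
Vout = 0.01047277 V = 10.4728 mV

10.4728 mV


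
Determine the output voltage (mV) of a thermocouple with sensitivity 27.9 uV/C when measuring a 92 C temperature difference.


The thermocouple output V = sensitivity * dT.
V = 27.9 uV/C * 92 C
V = 2566.8 uV
V = 2.567 mV

2.567 mV


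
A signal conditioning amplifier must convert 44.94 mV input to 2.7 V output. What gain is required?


Gain = Vout / Vin (converting to same units).
G = 2.7 V / 44.94 mV
G = 2700.0 mV / 44.94 mV
G = 60.08

60.08


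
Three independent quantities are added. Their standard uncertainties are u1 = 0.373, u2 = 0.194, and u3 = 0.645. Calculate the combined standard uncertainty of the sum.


For a sum of independent quantities, uc = sqrt(u1^2 + u2^2 + u3^2).
uc = sqrt(0.373^2 + 0.194^2 + 0.645^2)
uc = sqrt(0.139129 + 0.037636 + 0.416025)
uc = 0.7699

0.7699


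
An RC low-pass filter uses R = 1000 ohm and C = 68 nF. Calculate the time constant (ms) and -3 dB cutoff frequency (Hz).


Time constant: tau = R * C.
tau = 1000 * 6.80e-08 = 6.8e-05 s
tau = 0.068 ms
Cutoff frequency: fc = 1 / (2*pi*R*C).
fc = 1 / (2*pi*6.8e-05) = 2340.51 Hz

tau = 0.068 ms, fc = 2340.51 Hz


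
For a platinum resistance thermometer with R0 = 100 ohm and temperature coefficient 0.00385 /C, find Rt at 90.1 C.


The RTD equation: Rt = R0 * (1 + alpha * T).
Rt = 100 * (1 + 0.00385 * 90.1)
Rt = 100 * (1 + 0.346885)
Rt = 100 * 1.346885
Rt = 134.688 ohm

134.688 ohm


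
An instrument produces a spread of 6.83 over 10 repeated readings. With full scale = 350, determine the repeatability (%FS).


Repeatability = (spread / full scale) * 100%.
R = (6.83 / 350) * 100
R = 1.951 %FS

1.951 %FS


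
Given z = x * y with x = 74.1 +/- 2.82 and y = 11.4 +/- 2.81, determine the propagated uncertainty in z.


For a product z = x*y, the relative uncertainty is:
uz/z = sqrt((ux/x)^2 + (uy/y)^2)
Relative uncertainties: ux/x = 2.82/74.1 = 0.038057
uy/y = 2.81/11.4 = 0.246491
z = 74.1 * 11.4 = 844.7
uz = 844.7 * sqrt(0.038057^2 + 0.246491^2) = 210.688

210.688


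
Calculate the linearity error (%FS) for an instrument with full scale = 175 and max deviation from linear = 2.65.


Linearity error = (max deviation / full scale) * 100%.
Linearity = (2.65 / 175) * 100
Linearity = 1.514 %FS

1.514 %FS


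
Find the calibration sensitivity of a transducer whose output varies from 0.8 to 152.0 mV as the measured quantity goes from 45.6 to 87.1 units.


Sensitivity = (y2 - y1) / (x2 - x1).
S = (152.0 - 0.8) / (87.1 - 45.6)
S = 151.2 / 41.5
S = 3.6434 mV/unit

3.6434 mV/unit


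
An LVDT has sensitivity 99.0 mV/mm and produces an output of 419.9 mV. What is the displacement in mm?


Displacement = Vout / sensitivity.
d = 419.9 / 99.0
d = 4.241 mm

4.241 mm


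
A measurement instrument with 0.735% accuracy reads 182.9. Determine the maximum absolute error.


Absolute error = (accuracy% / 100) * reading.
Error = (0.735 / 100) * 182.9
Error = 0.00735 * 182.9
Error = 1.3443

1.3443


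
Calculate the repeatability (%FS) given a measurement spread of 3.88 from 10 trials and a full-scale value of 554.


Repeatability = (spread / full scale) * 100%.
R = (3.88 / 554) * 100
R = 0.7 %FS

0.7 %FS


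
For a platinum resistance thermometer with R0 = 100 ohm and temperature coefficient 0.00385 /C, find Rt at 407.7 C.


The RTD equation: Rt = R0 * (1 + alpha * T).
Rt = 100 * (1 + 0.00385 * 407.7)
Rt = 100 * (1 + 1.569645)
Rt = 100 * 2.569645
Rt = 256.964 ohm

256.964 ohm


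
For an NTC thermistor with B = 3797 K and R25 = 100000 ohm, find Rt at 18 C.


NTC thermistor equation: Rt = R25 * exp(B * (1/T - 1/T25)).
T in Kelvin: 291.15 K, T25 = 298.15 K
1/T - 1/T25 = 1/291.15 - 1/298.15 = 8.064e-05
B * (1/T - 1/T25) = 3797 * 8.064e-05 = 0.3062
Rt = 100000 * exp(0.3062) = 135823.7 ohm

135823.7 ohm


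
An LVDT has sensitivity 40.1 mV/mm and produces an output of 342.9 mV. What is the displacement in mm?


Displacement = Vout / sensitivity.
d = 342.9 / 40.1
d = 8.551 mm

8.551 mm


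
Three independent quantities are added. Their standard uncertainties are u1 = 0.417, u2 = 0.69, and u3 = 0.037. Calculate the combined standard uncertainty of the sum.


For a sum of independent quantities, uc = sqrt(u1^2 + u2^2 + u3^2).
uc = sqrt(0.417^2 + 0.69^2 + 0.037^2)
uc = sqrt(0.173889 + 0.4761 + 0.001369)
uc = 0.8071

0.8071


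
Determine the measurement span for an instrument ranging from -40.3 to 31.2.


Span = upper range - lower range.
Span = 31.2 - (-40.3)
Span = 71.5

71.5


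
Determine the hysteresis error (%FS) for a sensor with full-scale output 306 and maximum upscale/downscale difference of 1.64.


Hysteresis = (max difference / full scale) * 100%.
H = (1.64 / 306) * 100
H = 0.536 %FS

0.536 %FS


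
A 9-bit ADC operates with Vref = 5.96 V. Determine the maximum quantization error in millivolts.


The maximum quantization error is +/- LSB/2.
LSB = Vref / 2^n = 5.96 / 512 = 0.01164062 V
Max error = LSB / 2 = 0.01164062 / 2 = 0.00582031 V
Max error = 5.8203 mV

5.8203 mV


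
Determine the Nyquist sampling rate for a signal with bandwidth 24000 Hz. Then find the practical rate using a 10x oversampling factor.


By Nyquist theorem, fs_min = 2 * fmax.
fs_min = 2 * 24000 = 48000 Hz
Practical rate = 10 * fs_min = 10 * 48000 = 480000 Hz

fs_min = 48000 Hz, fs_practical = 480000 Hz


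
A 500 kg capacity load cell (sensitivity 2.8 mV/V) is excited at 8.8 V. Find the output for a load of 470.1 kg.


Vout = rated_output * Vex * (load / capacity).
Vout = 2.8 * 8.8 * (470.1 / 500)
Vout = 2.8 * 8.8 * 0.9402
Vout = 23.167 mV

23.167 mV


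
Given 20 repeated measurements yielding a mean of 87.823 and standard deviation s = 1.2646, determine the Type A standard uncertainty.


The standard uncertainty for Type A evaluation is u = s / sqrt(n).
u = 1.2646 / sqrt(20)
u = 1.2646 / 4.4721
u = 0.2828

0.2828


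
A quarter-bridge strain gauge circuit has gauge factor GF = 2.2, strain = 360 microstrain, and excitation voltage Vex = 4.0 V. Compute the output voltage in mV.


Quarter bridge output: Vout = (GF * epsilon * Vex) / 4.
Vout = (2.2 * 360e-6 * 4.0) / 4
Vout = 0.003168 / 4 V
Vout = 0.000792 V = 0.792 mV

0.792 mV


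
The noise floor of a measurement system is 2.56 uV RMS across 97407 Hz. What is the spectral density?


Noise spectral density = Vrms / sqrt(BW).
NSD = 2.56 / sqrt(97407)
NSD = 2.56 / 312.1009
NSD = 0.0082 uV/sqrt(Hz)

0.0082 uV/sqrt(Hz)


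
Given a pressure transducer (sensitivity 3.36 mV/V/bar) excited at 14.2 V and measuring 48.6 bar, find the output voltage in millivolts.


Output = sensitivity * Vex * P.
Vout = 3.36 * 14.2 * 48.6
Vout = 47.712 * 48.6
Vout = 2318.8 mV

2318.8 mV


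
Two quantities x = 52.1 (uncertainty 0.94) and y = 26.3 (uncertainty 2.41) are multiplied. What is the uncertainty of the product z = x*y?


For a product z = x*y, the relative uncertainty is:
uz/z = sqrt((ux/x)^2 + (uy/y)^2)
Relative uncertainties: ux/x = 0.94/52.1 = 0.018042
uy/y = 2.41/26.3 = 0.091635
z = 52.1 * 26.3 = 1370.2
uz = 1370.2 * sqrt(0.018042^2 + 0.091635^2) = 127.972

127.972


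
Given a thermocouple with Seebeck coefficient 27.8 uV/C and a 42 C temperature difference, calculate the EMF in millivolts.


The thermocouple output V = sensitivity * dT.
V = 27.8 uV/C * 42 C
V = 1167.6 uV
V = 1.168 mV

1.168 mV


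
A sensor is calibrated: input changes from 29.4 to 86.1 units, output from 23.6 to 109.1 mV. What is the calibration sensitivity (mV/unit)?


Sensitivity = (y2 - y1) / (x2 - x1).
S = (109.1 - 23.6) / (86.1 - 29.4)
S = 85.5 / 56.7
S = 1.5079 mV/unit

1.5079 mV/unit


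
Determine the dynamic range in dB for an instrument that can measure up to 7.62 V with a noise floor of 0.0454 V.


Dynamic range = 20 * log10(Vmax / Vnoise).
DR = 20 * log10(7.62 / 0.0454)
DR = 20 * log10(167.84)
DR = 44.5 dB

44.5 dB


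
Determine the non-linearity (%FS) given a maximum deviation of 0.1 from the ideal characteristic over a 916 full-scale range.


Linearity error = (max deviation / full scale) * 100%.
Linearity = (0.1 / 916) * 100
Linearity = 0.011 %FS

0.011 %FS


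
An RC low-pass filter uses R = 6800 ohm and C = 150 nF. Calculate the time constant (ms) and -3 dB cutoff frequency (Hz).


Time constant: tau = R * C.
tau = 6800 * 1.50e-07 = 0.00102 s
tau = 1.02 ms
Cutoff frequency: fc = 1 / (2*pi*R*C).
fc = 1 / (2*pi*0.00102) = 156.03 Hz

tau = 1.02 ms, fc = 156.03 Hz


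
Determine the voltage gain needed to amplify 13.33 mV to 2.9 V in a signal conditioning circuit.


Gain = Vout / Vin (converting to same units).
G = 2.9 V / 13.33 mV
G = 2900.0 mV / 13.33 mV
G = 217.55

217.55


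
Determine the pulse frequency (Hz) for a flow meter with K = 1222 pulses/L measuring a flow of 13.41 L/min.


Frequency = K * Q / 60 (converting L/min to L/s).
f = 1222 * 13.41 / 60
f = 16387.02 / 60
f = 273.12 Hz

273.12 Hz


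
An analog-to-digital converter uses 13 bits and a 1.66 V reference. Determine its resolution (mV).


The resolution (LSB) of an ADC is Vref / 2^n.
LSB = 1.66 / 2^13
LSB = 1.66 / 8192
LSB = 0.00020264 V = 0.20263672 mV

0.20263672 mV


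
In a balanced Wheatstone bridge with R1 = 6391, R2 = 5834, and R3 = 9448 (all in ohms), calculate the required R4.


At balance: R1*R4 = R2*R3, so R4 = R2*R3/R1.
R4 = 5834 * 9448 / 6391
R4 = 55119632 / 6391
R4 = 8624.57 ohm

8624.57 ohm


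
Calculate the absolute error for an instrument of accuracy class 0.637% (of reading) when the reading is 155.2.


Absolute error = (accuracy% / 100) * reading.
Error = (0.637 / 100) * 155.2
Error = 0.00637 * 155.2
Error = 0.9886

0.9886


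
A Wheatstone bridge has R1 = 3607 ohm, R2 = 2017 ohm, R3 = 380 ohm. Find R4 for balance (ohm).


At balance: R1*R4 = R2*R3, so R4 = R2*R3/R1.
R4 = 2017 * 380 / 3607
R4 = 766460 / 3607
R4 = 212.49 ohm

212.49 ohm


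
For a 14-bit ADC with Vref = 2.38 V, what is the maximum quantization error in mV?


The maximum quantization error is +/- LSB/2.
LSB = Vref / 2^n = 2.38 / 16384 = 0.00014526 V
Max error = LSB / 2 = 0.00014526 / 2 = 7.263e-05 V
Max error = 0.0726 mV

0.0726 mV


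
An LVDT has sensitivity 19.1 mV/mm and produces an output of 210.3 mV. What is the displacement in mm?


Displacement = Vout / sensitivity.
d = 210.3 / 19.1
d = 11.01 mm

11.01 mm


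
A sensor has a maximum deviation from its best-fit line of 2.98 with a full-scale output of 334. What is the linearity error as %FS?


Linearity error = (max deviation / full scale) * 100%.
Linearity = (2.98 / 334) * 100
Linearity = 0.892 %FS

0.892 %FS


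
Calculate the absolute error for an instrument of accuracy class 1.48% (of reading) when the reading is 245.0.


Absolute error = (accuracy% / 100) * reading.
Error = (1.48 / 100) * 245.0
Error = 0.0148 * 245.0
Error = 3.626

3.626


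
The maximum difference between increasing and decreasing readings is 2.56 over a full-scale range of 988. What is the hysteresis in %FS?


Hysteresis = (max difference / full scale) * 100%.
H = (2.56 / 988) * 100
H = 0.259 %FS

0.259 %FS


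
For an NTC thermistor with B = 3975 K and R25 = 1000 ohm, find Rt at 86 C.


NTC thermistor equation: Rt = R25 * exp(B * (1/T - 1/T25)).
T in Kelvin: 359.15 K, T25 = 298.15 K
1/T - 1/T25 = 1/359.15 - 1/298.15 = -0.00056966
B * (1/T - 1/T25) = 3975 * -0.00056966 = -2.2644
Rt = 1000 * exp(-2.2644) = 103.9 ohm

103.9 ohm


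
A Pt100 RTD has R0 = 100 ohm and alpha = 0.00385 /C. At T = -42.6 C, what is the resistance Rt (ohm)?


The RTD equation: Rt = R0 * (1 + alpha * T).
Rt = 100 * (1 + 0.00385 * -42.6)
Rt = 100 * (1 + -0.16401)
Rt = 100 * 0.83599
Rt = 83.599 ohm

83.599 ohm


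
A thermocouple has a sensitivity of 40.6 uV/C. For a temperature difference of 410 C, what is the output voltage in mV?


The thermocouple output V = sensitivity * dT.
V = 40.6 uV/C * 410 C
V = 16646.0 uV
V = 16.646 mV

16.646 mV


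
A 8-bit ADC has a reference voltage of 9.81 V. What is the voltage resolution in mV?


The resolution (LSB) of an ADC is Vref / 2^n.
LSB = 9.81 / 2^8
LSB = 9.81 / 256
LSB = 0.03832031 V = 38.3203125 mV

38.3203125 mV


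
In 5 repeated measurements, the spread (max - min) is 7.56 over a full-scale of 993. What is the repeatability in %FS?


Repeatability = (spread / full scale) * 100%.
R = (7.56 / 993) * 100
R = 0.761 %FS

0.761 %FS


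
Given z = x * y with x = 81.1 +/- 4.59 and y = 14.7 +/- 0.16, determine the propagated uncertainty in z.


For a product z = x*y, the relative uncertainty is:
uz/z = sqrt((ux/x)^2 + (uy/y)^2)
Relative uncertainties: ux/x = 4.59/81.1 = 0.056597
uy/y = 0.16/14.7 = 0.010884
z = 81.1 * 14.7 = 1192.2
uz = 1192.2 * sqrt(0.056597^2 + 0.010884^2) = 68.709

68.709


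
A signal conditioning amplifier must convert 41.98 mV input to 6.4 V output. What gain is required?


Gain = Vout / Vin (converting to same units).
G = 6.4 V / 41.98 mV
G = 6400.0 mV / 41.98 mV
G = 152.45

152.45


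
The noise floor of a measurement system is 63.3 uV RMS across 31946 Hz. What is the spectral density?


Noise spectral density = Vrms / sqrt(BW).
NSD = 63.3 / sqrt(31946)
NSD = 63.3 / 178.7344
NSD = 0.3542 uV/sqrt(Hz)

0.3542 uV/sqrt(Hz)


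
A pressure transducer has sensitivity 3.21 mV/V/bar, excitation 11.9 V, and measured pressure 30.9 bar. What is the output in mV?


Output = sensitivity * Vex * P.
Vout = 3.21 * 11.9 * 30.9
Vout = 38.199 * 30.9
Vout = 1180.35 mV

1180.35 mV


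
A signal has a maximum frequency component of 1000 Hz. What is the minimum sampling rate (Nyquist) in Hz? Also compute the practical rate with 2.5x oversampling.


By Nyquist theorem, fs_min = 2 * fmax.
fs_min = 2 * 1000 = 2000 Hz
Practical rate = 2.5 * fs_min = 2.5 * 2000 = 5000 Hz

fs_min = 2000 Hz, fs_practical = 5000 Hz


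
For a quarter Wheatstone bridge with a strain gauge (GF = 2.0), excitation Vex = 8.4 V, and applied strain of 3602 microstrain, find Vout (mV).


Quarter bridge output: Vout = (GF * epsilon * Vex) / 4.
Vout = (2.0 * 3602e-6 * 8.4) / 4
Vout = 0.0605136 / 4 V
Vout = 0.0151284 V = 15.1284 mV

15.1284 mV


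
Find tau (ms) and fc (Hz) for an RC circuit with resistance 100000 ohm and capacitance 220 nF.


Time constant: tau = R * C.
tau = 100000 * 2.20e-07 = 0.022 s
tau = 22.0 ms
Cutoff frequency: fc = 1 / (2*pi*R*C).
fc = 1 / (2*pi*0.022) = 7.23 Hz

tau = 22.0 ms, fc = 7.23 Hz


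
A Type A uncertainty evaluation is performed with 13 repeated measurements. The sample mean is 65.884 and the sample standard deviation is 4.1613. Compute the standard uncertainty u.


The standard uncertainty for Type A evaluation is u = s / sqrt(n).
u = 4.1613 / sqrt(13)
u = 4.1613 / 3.6056
u = 1.1541

1.1541


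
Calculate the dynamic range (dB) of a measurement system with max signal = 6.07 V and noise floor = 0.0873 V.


Dynamic range = 20 * log10(Vmax / Vnoise).
DR = 20 * log10(6.07 / 0.0873)
DR = 20 * log10(69.53)
DR = 36.84 dB

36.84 dB


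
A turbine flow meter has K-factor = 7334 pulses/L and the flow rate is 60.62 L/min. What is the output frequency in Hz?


Frequency = K * Q / 60 (converting L/min to L/s).
f = 7334 * 60.62 / 60
f = 444587.08 / 60
f = 7409.78 Hz

7409.78 Hz


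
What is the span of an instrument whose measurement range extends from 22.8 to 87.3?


Span = upper range - lower range.
Span = 87.3 - (22.8)
Span = 64.5

64.5


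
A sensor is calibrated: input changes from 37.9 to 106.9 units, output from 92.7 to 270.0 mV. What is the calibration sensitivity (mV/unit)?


Sensitivity = (y2 - y1) / (x2 - x1).
S = (270.0 - 92.7) / (106.9 - 37.9)
S = 177.3 / 69.0
S = 2.5696 mV/unit

2.5696 mV/unit


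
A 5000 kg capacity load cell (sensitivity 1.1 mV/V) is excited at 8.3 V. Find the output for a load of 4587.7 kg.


Vout = rated_output * Vex * (load / capacity).
Vout = 1.1 * 8.3 * (4587.7 / 5000)
Vout = 1.1 * 8.3 * 0.91754
Vout = 8.377 mV

8.377 mV


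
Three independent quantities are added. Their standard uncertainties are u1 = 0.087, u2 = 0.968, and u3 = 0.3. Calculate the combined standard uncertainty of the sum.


For a sum of independent quantities, uc = sqrt(u1^2 + u2^2 + u3^2).
uc = sqrt(0.087^2 + 0.968^2 + 0.3^2)
uc = sqrt(0.007569 + 0.937024 + 0.09)
uc = 1.0171

1.0171


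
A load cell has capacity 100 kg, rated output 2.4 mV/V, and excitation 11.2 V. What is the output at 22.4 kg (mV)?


Vout = rated_output * Vex * (load / capacity).
Vout = 2.4 * 11.2 * (22.4 / 100)
Vout = 2.4 * 11.2 * 0.224
Vout = 6.021 mV

6.021 mV


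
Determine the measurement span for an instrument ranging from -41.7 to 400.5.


Span = upper range - lower range.
Span = 400.5 - (-41.7)
Span = 442.2

442.2


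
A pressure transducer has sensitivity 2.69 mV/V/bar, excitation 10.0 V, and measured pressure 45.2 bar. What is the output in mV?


Output = sensitivity * Vex * P.
Vout = 2.69 * 10.0 * 45.2
Vout = 26.9 * 45.2
Vout = 1215.88 mV

1215.88 mV


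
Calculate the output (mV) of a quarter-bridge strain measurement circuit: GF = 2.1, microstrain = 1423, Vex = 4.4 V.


Quarter bridge output: Vout = (GF * epsilon * Vex) / 4.
Vout = (2.1 * 1423e-6 * 4.4) / 4
Vout = 0.01314852 / 4 V
Vout = 0.00328713 V = 3.2871 mV

3.2871 mV


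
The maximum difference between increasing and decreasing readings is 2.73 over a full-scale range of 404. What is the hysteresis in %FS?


Hysteresis = (max difference / full scale) * 100%.
H = (2.73 / 404) * 100
H = 0.676 %FS

0.676 %FS


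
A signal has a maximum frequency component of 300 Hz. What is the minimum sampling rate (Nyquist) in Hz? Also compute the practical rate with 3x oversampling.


By Nyquist theorem, fs_min = 2 * fmax.
fs_min = 2 * 300 = 600 Hz
Practical rate = 3 * fs_min = 3 * 600 = 1800 Hz

fs_min = 600 Hz, fs_practical = 1800 Hz


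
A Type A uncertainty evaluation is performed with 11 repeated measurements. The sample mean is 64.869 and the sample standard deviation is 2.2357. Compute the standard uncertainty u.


The standard uncertainty for Type A evaluation is u = s / sqrt(n).
u = 2.2357 / sqrt(11)
u = 2.2357 / 3.3166
u = 0.6741

0.6741


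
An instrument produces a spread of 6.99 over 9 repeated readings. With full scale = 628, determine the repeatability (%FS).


Repeatability = (spread / full scale) * 100%.
R = (6.99 / 628) * 100
R = 1.113 %FS

1.113 %FS


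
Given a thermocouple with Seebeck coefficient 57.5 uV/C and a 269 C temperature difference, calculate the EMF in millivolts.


The thermocouple output V = sensitivity * dT.
V = 57.5 uV/C * 269 C
V = 15467.5 uV
V = 15.467 mV

15.467 mV


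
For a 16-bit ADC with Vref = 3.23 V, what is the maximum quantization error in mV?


The maximum quantization error is +/- LSB/2.
LSB = Vref / 2^n = 3.23 / 65536 = 4.929e-05 V
Max error = LSB / 2 = 4.929e-05 / 2 = 2.464e-05 V
Max error = 0.0246 mV

0.0246 mV


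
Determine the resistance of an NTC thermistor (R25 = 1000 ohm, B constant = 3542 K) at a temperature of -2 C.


NTC thermistor equation: Rt = R25 * exp(B * (1/T - 1/T25)).
T in Kelvin: 271.15 K, T25 = 298.15 K
1/T - 1/T25 = 1/271.15 - 1/298.15 = 0.00033398
B * (1/T - 1/T25) = 3542 * 0.00033398 = 1.183
Rt = 1000 * exp(1.183) = 3264.0 ohm

3264.0 ohm


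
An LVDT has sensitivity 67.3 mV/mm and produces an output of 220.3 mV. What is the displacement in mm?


Displacement = Vout / sensitivity.
d = 220.3 / 67.3
d = 3.273 mm

3.273 mm


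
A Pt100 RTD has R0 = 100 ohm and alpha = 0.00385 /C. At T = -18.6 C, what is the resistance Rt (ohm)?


The RTD equation: Rt = R0 * (1 + alpha * T).
Rt = 100 * (1 + 0.00385 * -18.6)
Rt = 100 * (1 + -0.07161)
Rt = 100 * 0.92839
Rt = 92.839 ohm

92.839 ohm


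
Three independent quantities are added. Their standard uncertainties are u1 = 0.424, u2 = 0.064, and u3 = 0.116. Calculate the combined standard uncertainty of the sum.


For a sum of independent quantities, uc = sqrt(u1^2 + u2^2 + u3^2).
uc = sqrt(0.424^2 + 0.064^2 + 0.116^2)
uc = sqrt(0.179776 + 0.004096 + 0.013456)
uc = 0.4442

0.4442


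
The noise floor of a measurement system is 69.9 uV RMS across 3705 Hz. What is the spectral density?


Noise spectral density = Vrms / sqrt(BW).
NSD = 69.9 / sqrt(3705)
NSD = 69.9 / 60.8687
NSD = 1.1484 uV/sqrt(Hz)

1.1484 uV/sqrt(Hz)


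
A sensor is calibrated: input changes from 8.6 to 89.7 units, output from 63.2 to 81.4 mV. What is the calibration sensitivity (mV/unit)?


Sensitivity = (y2 - y1) / (x2 - x1).
S = (81.4 - 63.2) / (89.7 - 8.6)
S = 18.2 / 81.1
S = 0.2244 mV/unit

0.2244 mV/unit


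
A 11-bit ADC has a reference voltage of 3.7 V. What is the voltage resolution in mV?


The resolution (LSB) of an ADC is Vref / 2^n.
LSB = 3.7 / 2^11
LSB = 3.7 / 2048
LSB = 0.00180664 V = 1.80664062 mV

1.80664062 mV


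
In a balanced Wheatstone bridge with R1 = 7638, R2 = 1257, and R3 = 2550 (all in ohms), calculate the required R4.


At balance: R1*R4 = R2*R3, so R4 = R2*R3/R1.
R4 = 1257 * 2550 / 7638
R4 = 3205350 / 7638
R4 = 419.66 ohm

419.66 ohm


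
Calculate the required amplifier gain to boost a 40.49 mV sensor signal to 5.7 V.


Gain = Vout / Vin (converting to same units).
G = 5.7 V / 40.49 mV
G = 5700.0 mV / 40.49 mV
G = 140.78

140.78


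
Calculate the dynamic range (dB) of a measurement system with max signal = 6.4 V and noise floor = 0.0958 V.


Dynamic range = 20 * log10(Vmax / Vnoise).
DR = 20 * log10(6.4 / 0.0958)
DR = 20 * log10(66.81)
DR = 36.5 dB

36.5 dB


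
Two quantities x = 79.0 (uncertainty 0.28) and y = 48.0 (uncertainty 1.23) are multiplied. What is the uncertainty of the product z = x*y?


For a product z = x*y, the relative uncertainty is:
uz/z = sqrt((ux/x)^2 + (uy/y)^2)
Relative uncertainties: ux/x = 0.28/79.0 = 0.003544
uy/y = 1.23/48.0 = 0.025625
z = 79.0 * 48.0 = 3792.0
uz = 3792.0 * sqrt(0.003544^2 + 0.025625^2) = 98.095

98.095


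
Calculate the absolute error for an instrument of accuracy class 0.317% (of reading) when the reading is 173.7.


Absolute error = (accuracy% / 100) * reading.
Error = (0.317 / 100) * 173.7
Error = 0.00317 * 173.7
Error = 0.5506

0.5506


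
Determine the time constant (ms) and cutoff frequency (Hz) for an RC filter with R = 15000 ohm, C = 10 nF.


Time constant: tau = R * C.
tau = 15000 * 1.00e-08 = 0.00015 s
tau = 0.15 ms
Cutoff frequency: fc = 1 / (2*pi*R*C).
fc = 1 / (2*pi*0.00015) = 1061.03 Hz

tau = 0.15 ms, fc = 1061.03 Hz


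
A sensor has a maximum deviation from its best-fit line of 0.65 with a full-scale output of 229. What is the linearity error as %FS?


Linearity error = (max deviation / full scale) * 100%.
Linearity = (0.65 / 229) * 100
Linearity = 0.284 %FS

0.284 %FS


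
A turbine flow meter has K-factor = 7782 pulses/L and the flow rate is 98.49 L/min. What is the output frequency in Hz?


Frequency = K * Q / 60 (converting L/min to L/s).
f = 7782 * 98.49 / 60
f = 766449.18 / 60
f = 12774.15 Hz

12774.15 Hz


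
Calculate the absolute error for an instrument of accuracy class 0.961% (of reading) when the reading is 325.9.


Absolute error = (accuracy% / 100) * reading.
Error = (0.961 / 100) * 325.9
Error = 0.00961 * 325.9
Error = 3.1319

3.1319


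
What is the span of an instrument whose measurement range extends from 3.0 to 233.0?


Span = upper range - lower range.
Span = 233.0 - (3.0)
Span = 230.0

230.0


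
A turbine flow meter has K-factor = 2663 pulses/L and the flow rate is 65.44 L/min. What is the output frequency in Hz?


Frequency = K * Q / 60 (converting L/min to L/s).
f = 2663 * 65.44 / 60
f = 174266.72 / 60
f = 2904.45 Hz

2904.45 Hz


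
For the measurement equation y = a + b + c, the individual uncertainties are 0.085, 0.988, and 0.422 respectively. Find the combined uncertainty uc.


For a sum of independent quantities, uc = sqrt(u1^2 + u2^2 + u3^2).
uc = sqrt(0.085^2 + 0.988^2 + 0.422^2)
uc = sqrt(0.007225 + 0.976144 + 0.178084)
uc = 1.0777

1.0777


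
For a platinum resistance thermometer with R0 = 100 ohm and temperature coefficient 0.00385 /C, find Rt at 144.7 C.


The RTD equation: Rt = R0 * (1 + alpha * T).
Rt = 100 * (1 + 0.00385 * 144.7)
Rt = 100 * (1 + 0.557095)
Rt = 100 * 1.557095
Rt = 155.709 ohm

155.709 ohm


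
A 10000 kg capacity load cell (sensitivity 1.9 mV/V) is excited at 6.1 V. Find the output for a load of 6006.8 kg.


Vout = rated_output * Vex * (load / capacity).
Vout = 1.9 * 6.1 * (6006.8 / 10000)
Vout = 1.9 * 6.1 * 0.60068
Vout = 6.962 mV

6.962 mV


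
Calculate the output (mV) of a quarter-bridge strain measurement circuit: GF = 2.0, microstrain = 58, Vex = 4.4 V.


Quarter bridge output: Vout = (GF * epsilon * Vex) / 4.
Vout = (2.0 * 58e-6 * 4.4) / 4
Vout = 0.0005104 / 4 V
Vout = 0.0001276 V = 0.1276 mV

0.1276 mV


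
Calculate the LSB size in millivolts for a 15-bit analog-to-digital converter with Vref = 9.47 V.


The resolution (LSB) of an ADC is Vref / 2^n.
LSB = 9.47 / 2^15
LSB = 9.47 / 32768
LSB = 0.000289 V = 0.28900146 mV

0.28900146 mV


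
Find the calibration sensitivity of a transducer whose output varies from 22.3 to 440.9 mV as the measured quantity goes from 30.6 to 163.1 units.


Sensitivity = (y2 - y1) / (x2 - x1).
S = (440.9 - 22.3) / (163.1 - 30.6)
S = 418.6 / 132.5
S = 3.1592 mV/unit

3.1592 mV/unit


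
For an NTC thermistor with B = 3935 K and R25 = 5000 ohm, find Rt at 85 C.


NTC thermistor equation: Rt = R25 * exp(B * (1/T - 1/T25)).
T in Kelvin: 358.15 K, T25 = 298.15 K
1/T - 1/T25 = 1/358.15 - 1/298.15 = -0.00056189
B * (1/T - 1/T25) = 3935 * -0.00056189 = -2.211
Rt = 5000 * exp(-2.211) = 547.9 ohm

547.9 ohm


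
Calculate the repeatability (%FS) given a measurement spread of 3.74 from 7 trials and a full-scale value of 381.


Repeatability = (spread / full scale) * 100%.
R = (3.74 / 381) * 100
R = 0.982 %FS

0.982 %FS


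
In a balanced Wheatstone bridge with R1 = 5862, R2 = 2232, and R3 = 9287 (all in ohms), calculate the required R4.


At balance: R1*R4 = R2*R3, so R4 = R2*R3/R1.
R4 = 2232 * 9287 / 5862
R4 = 20728584 / 5862
R4 = 3536.09 ohm

3536.09 ohm


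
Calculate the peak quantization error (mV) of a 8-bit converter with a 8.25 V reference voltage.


The maximum quantization error is +/- LSB/2.
LSB = Vref / 2^n = 8.25 / 256 = 0.03222656 V
Max error = LSB / 2 = 0.03222656 / 2 = 0.01611328 V
Max error = 16.1133 mV

16.1133 mV


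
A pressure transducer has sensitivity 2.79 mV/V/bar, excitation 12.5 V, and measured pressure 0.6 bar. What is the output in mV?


Output = sensitivity * Vex * P.
Vout = 2.79 * 12.5 * 0.6
Vout = 34.875 * 0.6
Vout = 20.93 mV

20.93 mV


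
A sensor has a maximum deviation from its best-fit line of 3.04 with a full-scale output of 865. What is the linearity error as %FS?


Linearity error = (max deviation / full scale) * 100%.
Linearity = (3.04 / 865) * 100
Linearity = 0.351 %FS

0.351 %FS


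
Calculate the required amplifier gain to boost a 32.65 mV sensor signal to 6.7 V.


Gain = Vout / Vin (converting to same units).
G = 6.7 V / 32.65 mV
G = 6700.0 mV / 32.65 mV
G = 205.21

205.21


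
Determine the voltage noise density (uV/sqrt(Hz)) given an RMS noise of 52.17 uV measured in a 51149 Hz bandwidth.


Noise spectral density = Vrms / sqrt(BW).
NSD = 52.17 / sqrt(51149)
NSD = 52.17 / 226.1614
NSD = 0.2307 uV/sqrt(Hz)

0.2307 uV/sqrt(Hz)


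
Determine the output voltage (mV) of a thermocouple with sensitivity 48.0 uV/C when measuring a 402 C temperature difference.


The thermocouple output V = sensitivity * dT.
V = 48.0 uV/C * 402 C
V = 19296.0 uV
V = 19.296 mV

19.296 mV


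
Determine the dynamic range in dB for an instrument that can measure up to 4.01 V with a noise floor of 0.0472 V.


Dynamic range = 20 * log10(Vmax / Vnoise).
DR = 20 * log10(4.01 / 0.0472)
DR = 20 * log10(84.96)
DR = 38.58 dB

38.58 dB


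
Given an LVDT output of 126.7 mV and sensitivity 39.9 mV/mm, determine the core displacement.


Displacement = Vout / sensitivity.
d = 126.7 / 39.9
d = 3.175 mm

3.175 mm


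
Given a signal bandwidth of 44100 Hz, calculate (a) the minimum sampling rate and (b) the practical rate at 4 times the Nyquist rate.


By Nyquist theorem, fs_min = 2 * fmax.
fs_min = 2 * 44100 = 88200 Hz
Practical rate = 4 * fs_min = 4 * 88200 = 352800 Hz

fs_min = 88200 Hz, fs_practical = 352800 Hz


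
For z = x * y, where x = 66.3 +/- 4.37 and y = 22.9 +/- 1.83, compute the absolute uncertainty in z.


For a product z = x*y, the relative uncertainty is:
uz/z = sqrt((ux/x)^2 + (uy/y)^2)
Relative uncertainties: ux/x = 4.37/66.3 = 0.065913
uy/y = 1.83/22.9 = 0.079913
z = 66.3 * 22.9 = 1518.3
uz = 1518.3 * sqrt(0.065913^2 + 0.079913^2) = 157.275

157.275


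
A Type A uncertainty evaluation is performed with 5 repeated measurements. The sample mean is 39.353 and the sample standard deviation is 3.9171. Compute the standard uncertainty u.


The standard uncertainty for Type A evaluation is u = s / sqrt(n).
u = 3.9171 / sqrt(5)
u = 3.9171 / 2.2361
u = 1.7518

1.7518


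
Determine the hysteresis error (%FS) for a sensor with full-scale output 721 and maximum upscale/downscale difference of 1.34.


Hysteresis = (max difference / full scale) * 100%.
H = (1.34 / 721) * 100
H = 0.186 %FS

0.186 %FS


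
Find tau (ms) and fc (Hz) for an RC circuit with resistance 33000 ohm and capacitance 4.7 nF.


Time constant: tau = R * C.
tau = 33000 * 4.70e-09 = 0.0001551 s
tau = 0.1551 ms
Cutoff frequency: fc = 1 / (2*pi*R*C).
fc = 1 / (2*pi*0.0001551) = 1026.14 Hz

tau = 0.1551 ms, fc = 1026.14 Hz


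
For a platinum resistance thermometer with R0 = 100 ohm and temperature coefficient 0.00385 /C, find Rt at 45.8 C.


The RTD equation: Rt = R0 * (1 + alpha * T).
Rt = 100 * (1 + 0.00385 * 45.8)
Rt = 100 * (1 + 0.17633)
Rt = 100 * 1.17633
Rt = 117.633 ohm

117.633 ohm


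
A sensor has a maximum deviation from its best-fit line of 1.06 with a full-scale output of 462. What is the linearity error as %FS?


Linearity error = (max deviation / full scale) * 100%.
Linearity = (1.06 / 462) * 100
Linearity = 0.229 %FS

0.229 %FS


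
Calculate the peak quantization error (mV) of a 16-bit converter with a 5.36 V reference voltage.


The maximum quantization error is +/- LSB/2.
LSB = Vref / 2^n = 5.36 / 65536 = 8.179e-05 V
Max error = LSB / 2 = 8.179e-05 / 2 = 4.089e-05 V
Max error = 0.0409 mV

0.0409 mV


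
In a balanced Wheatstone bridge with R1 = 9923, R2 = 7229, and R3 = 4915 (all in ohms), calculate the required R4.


At balance: R1*R4 = R2*R3, so R4 = R2*R3/R1.
R4 = 7229 * 4915 / 9923
R4 = 35530535 / 9923
R4 = 3580.62 ohm

3580.62 ohm


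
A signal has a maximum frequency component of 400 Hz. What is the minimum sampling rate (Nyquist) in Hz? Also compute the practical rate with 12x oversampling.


By Nyquist theorem, fs_min = 2 * fmax.
fs_min = 2 * 400 = 800 Hz
Practical rate = 12 * fs_min = 12 * 800 = 9600 Hz

fs_min = 800 Hz, fs_practical = 9600 Hz


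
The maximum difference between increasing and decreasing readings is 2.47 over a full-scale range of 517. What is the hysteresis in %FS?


Hysteresis = (max difference / full scale) * 100%.
H = (2.47 / 517) * 100
H = 0.478 %FS

0.478 %FS


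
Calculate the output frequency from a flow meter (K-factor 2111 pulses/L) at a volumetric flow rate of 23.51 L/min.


Frequency = K * Q / 60 (converting L/min to L/s).
f = 2111 * 23.51 / 60
f = 49629.61 / 60
f = 827.16 Hz

827.16 Hz


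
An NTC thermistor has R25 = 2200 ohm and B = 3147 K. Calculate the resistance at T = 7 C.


NTC thermistor equation: Rt = R25 * exp(B * (1/T - 1/T25)).
T in Kelvin: 280.15 K, T25 = 298.15 K
1/T - 1/T25 = 1/280.15 - 1/298.15 = 0.0002155
B * (1/T - 1/T25) = 3147 * 0.0002155 = 0.6782
Rt = 2200 * exp(0.6782) = 4334.6 ohm

4334.6 ohm


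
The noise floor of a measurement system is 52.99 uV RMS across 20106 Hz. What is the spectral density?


Noise spectral density = Vrms / sqrt(BW).
NSD = 52.99 / sqrt(20106)
NSD = 52.99 / 141.7956
NSD = 0.3737 uV/sqrt(Hz)

0.3737 uV/sqrt(Hz)


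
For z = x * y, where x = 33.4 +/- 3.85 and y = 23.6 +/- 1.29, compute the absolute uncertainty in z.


For a product z = x*y, the relative uncertainty is:
uz/z = sqrt((ux/x)^2 + (uy/y)^2)
Relative uncertainties: ux/x = 3.85/33.4 = 0.115269
uy/y = 1.29/23.6 = 0.054661
z = 33.4 * 23.6 = 788.2
uz = 788.2 * sqrt(0.115269^2 + 0.054661^2) = 100.558

100.558


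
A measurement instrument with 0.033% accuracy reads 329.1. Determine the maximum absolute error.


Absolute error = (accuracy% / 100) * reading.
Error = (0.033 / 100) * 329.1
Error = 0.00033 * 329.1
Error = 0.1086

0.1086


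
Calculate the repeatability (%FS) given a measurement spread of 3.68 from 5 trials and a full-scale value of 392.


Repeatability = (spread / full scale) * 100%.
R = (3.68 / 392) * 100
R = 0.939 %FS

0.939 %FS


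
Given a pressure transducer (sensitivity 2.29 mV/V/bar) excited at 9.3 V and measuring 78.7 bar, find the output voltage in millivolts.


Output = sensitivity * Vex * P.
Vout = 2.29 * 9.3 * 78.7
Vout = 21.297 * 78.7
Vout = 1676.07 mV

1676.07 mV


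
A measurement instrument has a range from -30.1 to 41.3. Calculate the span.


Span = upper range - lower range.
Span = 41.3 - (-30.1)
Span = 71.4

71.4


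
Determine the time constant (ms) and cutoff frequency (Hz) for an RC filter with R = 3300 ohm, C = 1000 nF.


Time constant: tau = R * C.
tau = 3300 * 1.00e-06 = 0.0033 s
tau = 3.3 ms
Cutoff frequency: fc = 1 / (2*pi*R*C).
fc = 1 / (2*pi*0.0033) = 48.23 Hz

tau = 3.3 ms, fc = 48.23 Hz


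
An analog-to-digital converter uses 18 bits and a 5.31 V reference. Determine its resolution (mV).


The resolution (LSB) of an ADC is Vref / 2^n.
LSB = 5.31 / 2^18
LSB = 5.31 / 262144
LSB = 2.026e-05 V = 0.02025604 mV

0.02025604 mV


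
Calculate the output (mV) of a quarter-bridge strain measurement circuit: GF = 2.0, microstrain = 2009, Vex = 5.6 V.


Quarter bridge output: Vout = (GF * epsilon * Vex) / 4.
Vout = (2.0 * 2009e-6 * 5.6) / 4
Vout = 0.0225008 / 4 V
Vout = 0.0056252 V = 5.6252 mV

5.6252 mV


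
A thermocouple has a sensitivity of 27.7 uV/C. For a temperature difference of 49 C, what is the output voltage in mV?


The thermocouple output V = sensitivity * dT.
V = 27.7 uV/C * 49 C
V = 1357.3 uV
V = 1.357 mV

1.357 mV


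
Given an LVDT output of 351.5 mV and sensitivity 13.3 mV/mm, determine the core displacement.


Displacement = Vout / sensitivity.
d = 351.5 / 13.3
d = 26.429 mm

26.429 mm


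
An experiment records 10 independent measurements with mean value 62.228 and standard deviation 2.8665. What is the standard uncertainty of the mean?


The standard uncertainty for Type A evaluation is u = s / sqrt(n).
u = 2.8665 / sqrt(10)
u = 2.8665 / 3.1623
u = 0.9065

0.9065


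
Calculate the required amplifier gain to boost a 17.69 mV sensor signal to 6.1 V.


Gain = Vout / Vin (converting to same units).
G = 6.1 V / 17.69 mV
G = 6100.0 mV / 17.69 mV
G = 344.83

344.83


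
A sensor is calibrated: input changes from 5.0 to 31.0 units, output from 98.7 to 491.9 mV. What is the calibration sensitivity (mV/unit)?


Sensitivity = (y2 - y1) / (x2 - x1).
S = (491.9 - 98.7) / (31.0 - 5.0)
S = 393.2 / 26.0
S = 15.1231 mV/unit

15.1231 mV/unit


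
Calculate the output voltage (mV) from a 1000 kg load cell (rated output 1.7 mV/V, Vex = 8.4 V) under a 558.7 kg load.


Vout = rated_output * Vex * (load / capacity).
Vout = 1.7 * 8.4 * (558.7 / 1000)
Vout = 1.7 * 8.4 * 0.5587
Vout = 7.978 mV

7.978 mV


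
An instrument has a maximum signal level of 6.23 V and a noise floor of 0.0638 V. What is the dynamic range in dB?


Dynamic range = 20 * log10(Vmax / Vnoise).
DR = 20 * log10(6.23 / 0.0638)
DR = 20 * log10(97.65)
DR = 39.79 dB

39.79 dB


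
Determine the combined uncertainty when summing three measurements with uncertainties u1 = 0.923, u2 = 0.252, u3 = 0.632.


For a sum of independent quantities, uc = sqrt(u1^2 + u2^2 + u3^2).
uc = sqrt(0.923^2 + 0.252^2 + 0.632^2)
uc = sqrt(0.851929 + 0.063504 + 0.399424)
uc = 1.1467

1.1467


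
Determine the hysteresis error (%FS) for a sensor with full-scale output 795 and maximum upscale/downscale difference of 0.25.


Hysteresis = (max difference / full scale) * 100%.
H = (0.25 / 795) * 100
H = 0.031 %FS

0.031 %FS


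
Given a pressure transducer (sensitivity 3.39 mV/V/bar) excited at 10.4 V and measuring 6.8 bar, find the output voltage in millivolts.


Output = sensitivity * Vex * P.
Vout = 3.39 * 10.4 * 6.8
Vout = 35.256 * 6.8
Vout = 239.74 mV

239.74 mV


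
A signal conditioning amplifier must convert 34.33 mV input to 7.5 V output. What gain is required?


Gain = Vout / Vin (converting to same units).
G = 7.5 V / 34.33 mV
G = 7500.0 mV / 34.33 mV
G = 218.47

218.47


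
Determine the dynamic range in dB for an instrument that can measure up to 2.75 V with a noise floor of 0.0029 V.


Dynamic range = 20 * log10(Vmax / Vnoise).
DR = 20 * log10(2.75 / 0.0029)
DR = 20 * log10(948.28)
DR = 59.54 dB

59.54 dB


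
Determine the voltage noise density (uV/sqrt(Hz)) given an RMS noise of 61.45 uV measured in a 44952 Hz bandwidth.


Noise spectral density = Vrms / sqrt(BW).
NSD = 61.45 / sqrt(44952)
NSD = 61.45 / 212.0189
NSD = 0.2898 uV/sqrt(Hz)

0.2898 uV/sqrt(Hz)


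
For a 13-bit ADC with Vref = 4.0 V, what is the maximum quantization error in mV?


The maximum quantization error is +/- LSB/2.
LSB = Vref / 2^n = 4.0 / 8192 = 0.00048828 V
Max error = LSB / 2 = 0.00048828 / 2 = 0.00024414 V
Max error = 0.2441 mV

0.2441 mV


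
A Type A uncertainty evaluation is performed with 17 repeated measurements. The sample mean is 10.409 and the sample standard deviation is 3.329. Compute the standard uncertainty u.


The standard uncertainty for Type A evaluation is u = s / sqrt(n).
u = 3.329 / sqrt(17)
u = 3.329 / 4.1231
u = 0.8074

0.8074


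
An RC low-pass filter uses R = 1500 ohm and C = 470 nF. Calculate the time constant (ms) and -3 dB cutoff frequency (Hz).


Time constant: tau = R * C.
tau = 1500 * 4.70e-07 = 0.000705 s
tau = 0.705 ms
Cutoff frequency: fc = 1 / (2*pi*R*C).
fc = 1 / (2*pi*0.000705) = 225.75 Hz

tau = 0.705 ms, fc = 225.75 Hz
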